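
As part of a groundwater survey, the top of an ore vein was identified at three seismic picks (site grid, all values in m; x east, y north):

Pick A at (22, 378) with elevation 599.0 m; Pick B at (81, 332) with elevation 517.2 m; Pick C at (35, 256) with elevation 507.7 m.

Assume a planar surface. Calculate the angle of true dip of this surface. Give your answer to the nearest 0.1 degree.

47.6°

Two edge vectors: Pick A→Pick B = (59, -46, -81.8), Pick A→Pick C = (13, -122, -91.3).
Normal n = (Pick A→Pick B) × (Pick A→Pick C) = (-5779.8, 4323.3, -6600).
So ∂z/∂x = −n_x/n_z = −0.87573 and ∂z/∂y = −n_y/n_z = 0.65505.
Gradient magnitude |∇z| = √(a² + b²) = √(0.76690 + 0.42908) = 1.09361.
True dip = arctan(1.09361) = 47.6°, dipping toward SE (azimuth ≈ 127°).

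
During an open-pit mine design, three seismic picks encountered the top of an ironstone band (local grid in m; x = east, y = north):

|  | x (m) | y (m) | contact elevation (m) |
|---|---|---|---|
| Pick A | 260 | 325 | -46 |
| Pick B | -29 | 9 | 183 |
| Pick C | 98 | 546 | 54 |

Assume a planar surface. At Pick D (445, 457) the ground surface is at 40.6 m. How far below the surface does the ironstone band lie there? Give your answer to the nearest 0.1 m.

228.2 m

Two edge vectors: Pick A→Pick B = (-289, -316, 229), Pick A→Pick C = (-162, 221, 100).
Normal n = (Pick A→Pick B) × (Pick A→Pick C) = (-82209, -8198, -115061).
So ∂z/∂x = −n_x/n_z = −0.71448 and ∂z/∂y = −n_y/n_z = −0.07125.
Intercept c from Pick A: -46 + 185.77 + 23.16 = 162.92.
At (445, 457): z_contact = −317.94 − 32.56 + 162.92 = -187.58 m.
Depth below ground = 40.6 − (-187.58) = 228.2 m.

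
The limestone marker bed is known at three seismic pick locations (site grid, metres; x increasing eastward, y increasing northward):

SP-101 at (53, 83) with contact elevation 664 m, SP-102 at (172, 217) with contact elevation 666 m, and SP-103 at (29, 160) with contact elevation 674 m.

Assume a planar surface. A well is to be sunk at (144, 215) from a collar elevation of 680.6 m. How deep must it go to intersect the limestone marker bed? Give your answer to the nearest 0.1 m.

12.1 m

Two edge vectors: SP-101→SP-102 = (119, 134, 2), SP-101→SP-103 = (-24, 77, 10).
Normal n = (SP-101→SP-102) × (SP-101→SP-103) = (1186, -1238, 12379).
So ∂z/∂x = −n_x/n_z = −0.09581 and ∂z/∂y = −n_y/n_z = 0.10001.
Intercept c from SP-101: 664 + 5.08 − 8.30 = 660.78.
At (144, 215): z_contact = −13.80 + 21.50 + 660.78 = 668.48 m.
Depth below ground = 680.6 − 668.48 = 12.1 m.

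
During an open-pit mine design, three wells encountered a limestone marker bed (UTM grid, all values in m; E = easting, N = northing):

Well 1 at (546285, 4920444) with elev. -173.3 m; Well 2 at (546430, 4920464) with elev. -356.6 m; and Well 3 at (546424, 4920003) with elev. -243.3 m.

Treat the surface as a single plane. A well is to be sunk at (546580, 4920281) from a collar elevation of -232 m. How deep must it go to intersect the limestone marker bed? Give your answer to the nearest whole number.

267 m

Let the plane be z = a·E + b·N + c.
Well 2−Well 1: 145a + 20b = −183.3;  Well 3−Well 1: 139a − 441b = −70.
Solving gives a = −1.23245111, b = −0.22972949.
Then c = -173.3 − a·546285 − b·4920444 = 1803467.33.
At (546580, 4920281): z_contact = −673633.1 − 1130333.6 + 1803467.33 = -499.4 m.
Depth below ground = -232 − (-499.4) = 267 m.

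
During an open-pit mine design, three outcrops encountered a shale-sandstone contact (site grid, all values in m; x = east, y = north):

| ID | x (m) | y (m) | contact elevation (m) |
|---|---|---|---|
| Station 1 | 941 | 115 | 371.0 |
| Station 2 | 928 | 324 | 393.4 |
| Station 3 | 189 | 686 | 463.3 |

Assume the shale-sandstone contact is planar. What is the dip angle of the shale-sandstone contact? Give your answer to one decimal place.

6.5°

Two edge vectors: Station 1→Station 2 = (-13, 209, 22.4), Station 1→Station 3 = (-752, 571, 92.3).
Normal n = (Station 1→Station 2) × (Station 1→Station 3) = (6500.3, -15644.9, 149745).
So ∂z/∂x = −n_x/n_z = −0.04341 and ∂z/∂y = −n_y/n_z = 0.10448.
Gradient magnitude |∇z| = √(a² + b²) = √(0.00188 + 0.01092) = 0.11314.
True dip = arctan(0.11314) = 6.5°, dipping toward SSE (azimuth ≈ 157°).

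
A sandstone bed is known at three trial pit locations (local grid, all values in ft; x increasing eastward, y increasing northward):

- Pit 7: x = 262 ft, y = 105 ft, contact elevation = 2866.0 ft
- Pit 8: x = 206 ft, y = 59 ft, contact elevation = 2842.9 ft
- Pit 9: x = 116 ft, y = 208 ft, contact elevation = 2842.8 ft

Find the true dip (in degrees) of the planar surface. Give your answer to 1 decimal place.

17.9°

Two edge vectors: Pit 7→Pit 8 = (-56, -46, -23.1), Pit 7→Pit 9 = (-146, 103, -23.2).
Normal n = (Pit 7→Pit 8) × (Pit 7→Pit 9) = (3446.5, 2073.4, -12484).
So ∂z/∂x = −n_x/n_z = 0.27607 and ∂z/∂y = −n_y/n_z = 0.16608.
Gradient magnitude |∇z| = √(a² + b²) = √(0.07622 + 0.02758) = 0.32218.
True dip = arctan(0.32218) = 17.9°, dipping toward WSW (azimuth ≈ 239°).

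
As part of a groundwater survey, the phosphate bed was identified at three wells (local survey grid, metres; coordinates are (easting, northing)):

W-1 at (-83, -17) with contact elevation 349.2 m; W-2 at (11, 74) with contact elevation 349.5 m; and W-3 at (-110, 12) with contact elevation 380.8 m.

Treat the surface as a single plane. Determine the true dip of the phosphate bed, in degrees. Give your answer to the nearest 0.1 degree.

38.6°

Let the plane be z = a·E + b·N + c.
W-2−W-1: 94a + 91b = 0.3;  W-3−W-1: −27a + 29b = 31.6.
Solving gives a = −0.55314, b = 0.57467.
Gradient magnitude |∇z| = √(a² + b²) = √(0.30596 + 0.33024) = 0.79762.
True dip = arctan(0.79762) = 38.6°, dipping toward SE (azimuth ≈ 136°).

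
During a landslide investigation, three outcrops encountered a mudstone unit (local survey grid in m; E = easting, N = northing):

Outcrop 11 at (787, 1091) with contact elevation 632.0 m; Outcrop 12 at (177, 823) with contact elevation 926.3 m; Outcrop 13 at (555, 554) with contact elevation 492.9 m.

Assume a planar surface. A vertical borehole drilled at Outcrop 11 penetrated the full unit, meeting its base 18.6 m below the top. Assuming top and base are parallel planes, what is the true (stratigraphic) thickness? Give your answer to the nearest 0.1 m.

13.6 m

Let the plane be z = a·E + b·N + c.
Outcrop 12−Outcrop 11: −610a − 268b = 294.3;  Outcrop 13−Outcrop 11: −232a − 537b = −139.1.
Solving gives a = −0.73595, b = 0.57699.
|∇z| = √(a²+b²) = 0.93517, so dip δ = arctan(0.93517) = 43.08°.
True thickness = vertical thickness × cos δ = 18.6 × cos 43.08° = 13.6 m.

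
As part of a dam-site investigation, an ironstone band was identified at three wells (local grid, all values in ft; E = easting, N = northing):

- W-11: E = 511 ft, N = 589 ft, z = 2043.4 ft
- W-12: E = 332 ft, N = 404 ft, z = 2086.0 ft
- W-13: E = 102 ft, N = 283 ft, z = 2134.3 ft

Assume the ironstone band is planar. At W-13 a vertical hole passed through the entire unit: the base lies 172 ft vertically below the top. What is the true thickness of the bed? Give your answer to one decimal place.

169.0 ft

Two edge vectors: W-11→W-12 = (-179, -185, 42.6), W-11→W-13 = (-409, -306, 90.9).
Normal n = (W-11→W-12) × (W-11→W-13) = (-3780.9, -1152.3, -20891).
So ∂z/∂E = −n_x/n_z = −0.18098 and ∂z/∂N = −n_y/n_z = −0.05516.
|∇z| = √(a²+b²) = 0.18920, so dip δ = arctan(0.18920) = 10.71°.
True thickness = vertical thickness × cos δ = 172 × cos 10.71° = 169.0 ft.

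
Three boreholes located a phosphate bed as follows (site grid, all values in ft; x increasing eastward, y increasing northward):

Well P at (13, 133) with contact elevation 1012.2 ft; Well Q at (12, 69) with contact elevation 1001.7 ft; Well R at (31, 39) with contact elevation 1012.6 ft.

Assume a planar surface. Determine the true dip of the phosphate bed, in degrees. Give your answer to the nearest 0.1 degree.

Two edge vectors: Well P→Well Q = (-1, -64, -10.5), Well P→Well R = (18, -94, 0.4).
Normal n = (Well P→Well Q) × (Well P→Well R) = (-1012.6, -188.6, 1246).
So ∂z/∂x = −n_x/n_z = 0.81268 and ∂z/∂y = −n_y/n_z = 0.15136.
Gradient magnitude |∇z| = √(a² + b²) = √(0.66045 + 0.02291) = 0.82666.
True dip = arctan(0.82666) = 39.6°, dipping toward W (azimuth ≈ 259°).

39.6°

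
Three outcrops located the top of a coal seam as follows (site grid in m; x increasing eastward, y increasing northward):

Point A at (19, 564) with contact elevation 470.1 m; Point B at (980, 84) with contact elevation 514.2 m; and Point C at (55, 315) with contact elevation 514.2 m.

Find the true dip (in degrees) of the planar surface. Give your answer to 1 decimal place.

Let the plane be z = a·x + b·y + c.
Point B−Point A: 961a − 480b = 44.1;  Point C−Point A: 36a − 249b = 44.1.
Solving gives a = −0.04589, b = −0.18374.
Gradient magnitude |∇z| = √(a² + b²) = √(0.00211 + 0.03376) = 0.18939.
True dip = arctan(0.18939) = 10.7°, dipping toward NNE (azimuth ≈ 014°).

10.7°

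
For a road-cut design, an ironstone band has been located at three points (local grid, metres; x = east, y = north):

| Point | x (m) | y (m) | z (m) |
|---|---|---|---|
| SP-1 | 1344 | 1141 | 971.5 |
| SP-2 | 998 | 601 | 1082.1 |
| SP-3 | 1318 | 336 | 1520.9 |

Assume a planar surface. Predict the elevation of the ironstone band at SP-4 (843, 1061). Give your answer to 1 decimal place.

Let the plane be z = a·x + b·y + c.
SP-2−SP-1: −346a − 540b = 110.6;  SP-3−SP-1: −26a − 805b = 549.4.
Solving gives a = 0.785069, b = −0.707841.
Then c = 971.5 − a·1344 − b·1141 = 724.01.
At (843, 1061): z = 661.8 − 751.0 + 724.01 = 634.8 m.

634.8 m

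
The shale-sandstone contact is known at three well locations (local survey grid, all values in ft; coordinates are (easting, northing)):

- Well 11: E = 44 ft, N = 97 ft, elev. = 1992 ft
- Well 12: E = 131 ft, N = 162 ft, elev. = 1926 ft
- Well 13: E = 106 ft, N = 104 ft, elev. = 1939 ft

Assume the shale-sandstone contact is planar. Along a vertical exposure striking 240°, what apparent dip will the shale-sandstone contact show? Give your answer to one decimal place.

Let the plane be z = a·E + b·N + c.
Well 12−Well 11: 87a + 65b = −66;  Well 13−Well 11: 62a + 7b = −53.
Solving gives a = −0.87197, b = 0.15171.
Unit vector along 240° is (sin 240°, cos 240°) = (-0.8660, -0.5000).
Slope in that direction = a·(-0.8660) + b·(-0.5000) = 0.67929.
Apparent dip = arctan|0.67929| = 34.2° (true dip is 41.5°, so apparent ≤ true as expected).

34.2°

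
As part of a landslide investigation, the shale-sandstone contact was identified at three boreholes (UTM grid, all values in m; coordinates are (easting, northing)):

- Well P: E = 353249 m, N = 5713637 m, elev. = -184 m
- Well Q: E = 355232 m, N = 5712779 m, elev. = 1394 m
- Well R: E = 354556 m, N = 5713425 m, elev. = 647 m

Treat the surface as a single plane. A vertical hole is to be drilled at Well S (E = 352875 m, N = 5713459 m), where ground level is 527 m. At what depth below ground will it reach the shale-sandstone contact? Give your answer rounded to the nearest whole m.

808 m

Let the plane be z = a·E + b·N + c.
Well Q−Well P: 1983a − 858b = 1578;  Well R−Well P: 1307a − 212b = 831.
Solving gives a = 0.53988103, b = −0.59139385.
Then c = -184 − a·353249 − b·5713637 = 3188113.33.
At (352875, 5713459): z_contact = 190510.5 − 3378904.5 + 3188113.33 = -280.6 m.
Depth below ground = 527 − (-280.6) = 808 m.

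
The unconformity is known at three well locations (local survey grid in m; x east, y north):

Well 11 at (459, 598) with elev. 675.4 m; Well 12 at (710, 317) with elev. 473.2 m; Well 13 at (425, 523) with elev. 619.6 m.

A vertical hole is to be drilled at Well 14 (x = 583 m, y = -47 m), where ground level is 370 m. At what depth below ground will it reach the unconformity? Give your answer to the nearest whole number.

167 m

Two edge vectors: Well 11→Well 12 = (251, -281, -202.2), Well 11→Well 13 = (-34, -75, -55.8).
Normal n = (Well 11→Well 12) × (Well 11→Well 13) = (514.8, 20880.6, -28379).
So ∂z/∂x = −n_x/n_z = 0.01814 and ∂z/∂y = −n_y/n_z = 0.73578.
Intercept c from Well 11: 675.4 − 8.33 − 439.99 = 227.08.
At (583, -47): z_contact = 10.6 − 34.6 + 227.08 = 203.1 m.
Depth below ground = 370 − 203.1 = 167 m.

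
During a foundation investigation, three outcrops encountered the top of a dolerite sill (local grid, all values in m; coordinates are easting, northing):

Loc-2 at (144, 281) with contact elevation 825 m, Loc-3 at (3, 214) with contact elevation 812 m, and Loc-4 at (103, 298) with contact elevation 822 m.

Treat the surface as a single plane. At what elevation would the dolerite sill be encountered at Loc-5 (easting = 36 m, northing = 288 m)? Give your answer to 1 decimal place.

Two edge vectors: Loc-2→Loc-3 = (-141, -67, -13), Loc-2→Loc-4 = (-41, 17, -3).
Normal n = (Loc-2→Loc-3) × (Loc-2→Loc-4) = (422, 110, -5144).
So ∂z/∂easting = −n_x/n_z = 0.08204 and ∂z/∂northing = −n_y/n_z = 0.02138.
Intercept c from Loc-2: 825 − 11.81 − 6.01 = 807.18.
At (36, 288): z = 3.0 + 6.2 + 807.18 = 816.3 m.

816.3 m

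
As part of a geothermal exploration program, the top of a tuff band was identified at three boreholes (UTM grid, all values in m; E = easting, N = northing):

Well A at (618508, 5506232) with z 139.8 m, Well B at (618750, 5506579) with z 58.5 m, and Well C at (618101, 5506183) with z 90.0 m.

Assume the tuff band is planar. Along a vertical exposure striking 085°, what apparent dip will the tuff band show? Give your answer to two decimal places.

Two edge vectors: Well A→Well B = (242, 347, -81.3), Well A→Well C = (-407, -49, -49.8).
Normal n = (Well A→Well B) × (Well A→Well C) = (-21264.3, 45140.7, 129371).
So ∂z/∂E = −n_x/n_z = 0.16437 and ∂z/∂N = −n_y/n_z = −0.34892.
Unit vector along 085° is (sin 85°, cos 85°) = (0.9962, 0.0872).
Slope in that direction = a·(0.9962) + b·(0.0872) = 0.13333.
Apparent dip = arctan|0.13333| = 7.59° (true dip is 21.1°, so apparent ≤ true as expected).

7.59°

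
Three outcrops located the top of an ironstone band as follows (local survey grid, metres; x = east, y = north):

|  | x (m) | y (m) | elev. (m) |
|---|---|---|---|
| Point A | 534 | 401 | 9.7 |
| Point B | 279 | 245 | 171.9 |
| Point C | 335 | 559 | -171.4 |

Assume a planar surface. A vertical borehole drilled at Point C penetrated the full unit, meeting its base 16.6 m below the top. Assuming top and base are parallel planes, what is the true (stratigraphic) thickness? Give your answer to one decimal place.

Let the plane be z = a·x + b·y + c.
Point B−Point A: −255a − 156b = 162.2;  Point C−Point A: −199a + 158b = −181.1.
Solving gives a = 0.03678, b = −1.09987.
|∇z| = √(a²+b²) = 1.10049, so dip δ = arctan(1.10049) = 47.74°.
True thickness = vertical thickness × cos δ = 16.6 × cos 47.74° = 11.2 m.

11.2 m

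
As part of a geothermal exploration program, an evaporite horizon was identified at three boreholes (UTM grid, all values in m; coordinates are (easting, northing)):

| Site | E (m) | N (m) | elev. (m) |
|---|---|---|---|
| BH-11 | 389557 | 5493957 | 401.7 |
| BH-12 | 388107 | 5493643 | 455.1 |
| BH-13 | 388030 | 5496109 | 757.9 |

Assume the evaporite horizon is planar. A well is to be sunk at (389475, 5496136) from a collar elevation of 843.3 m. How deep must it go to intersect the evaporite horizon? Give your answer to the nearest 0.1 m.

Let the plane be z = a·E + b·N + c.
BH-12−BH-11: −1450a − 314b = 53.4;  BH-13−BH-11: −1527a + 2152b = 356.2.
Solving gives a = −0.062992024, b = 0.120823039.
Then c = 401.7 − a·389557 − b·5493957 = −638855.90.
At (389475, 5496136): z_contact = −24533.82 + 664059.85 − 638855.90 = 670.14 m.
Depth below ground = 843.3 − 670.14 = 173.2 m.

173.2 m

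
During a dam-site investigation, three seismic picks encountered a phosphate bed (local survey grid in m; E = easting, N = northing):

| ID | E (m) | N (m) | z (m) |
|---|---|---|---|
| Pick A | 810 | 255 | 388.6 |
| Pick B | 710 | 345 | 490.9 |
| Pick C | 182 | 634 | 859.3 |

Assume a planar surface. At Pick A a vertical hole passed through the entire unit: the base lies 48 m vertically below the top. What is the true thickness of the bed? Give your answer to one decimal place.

Let the plane be z = a·E + b·N + c.
Pick B−Pick A: −100a + 90b = 102.3;  Pick C−Pick A: −628a + 379b = 470.7.
Solving gives a = −0.19287, b = 0.92236.
|∇z| = √(a²+b²) = 0.94231, so dip δ = arctan(0.94231) = 43.30°.
True thickness = vertical thickness × cos δ = 48 × cos 43.30° = 34.9 m.

34.9 m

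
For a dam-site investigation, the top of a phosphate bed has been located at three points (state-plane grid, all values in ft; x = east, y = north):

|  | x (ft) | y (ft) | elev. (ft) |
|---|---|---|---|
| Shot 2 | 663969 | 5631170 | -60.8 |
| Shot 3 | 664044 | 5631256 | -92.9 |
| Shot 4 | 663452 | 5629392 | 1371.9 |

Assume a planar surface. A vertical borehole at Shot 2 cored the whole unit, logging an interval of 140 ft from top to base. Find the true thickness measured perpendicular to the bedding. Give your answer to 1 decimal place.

86.9 ft

Let the plane be z = a·x + b·y + c.
Shot 3−Shot 2: 75a + 86b = −32.1;  Shot 4−Shot 2: −517a − 1778b = 1432.7.
Solving gives a = 0.74406, b = −1.02215.
|∇z| = √(a²+b²) = 1.26429, so dip δ = arctan(1.26429) = 51.66°.
True thickness = vertical thickness × cos δ = 140 × cos 51.66° = 86.9 ft.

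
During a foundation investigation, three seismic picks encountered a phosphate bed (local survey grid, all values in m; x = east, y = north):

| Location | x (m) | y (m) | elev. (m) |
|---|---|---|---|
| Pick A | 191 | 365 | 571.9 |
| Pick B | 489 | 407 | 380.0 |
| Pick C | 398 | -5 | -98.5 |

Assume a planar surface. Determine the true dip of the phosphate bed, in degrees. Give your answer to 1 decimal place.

Two edge vectors: Pick A→Pick B = (298, 42, -191.9), Pick A→Pick C = (207, -370, -670.4).
Normal n = (Pick A→Pick B) × (Pick A→Pick C) = (-99159.8, 160055.9, -118954).
So ∂z/∂x = −n_x/n_z = −0.83360 and ∂z/∂y = −n_y/n_z = 1.34553.
Gradient magnitude |∇z| = √(a² + b²) = √(0.69489 + 1.81044) = 1.58282.
True dip = arctan(1.58282) = 57.7°, dipping toward SSE (azimuth ≈ 148°).

57.7°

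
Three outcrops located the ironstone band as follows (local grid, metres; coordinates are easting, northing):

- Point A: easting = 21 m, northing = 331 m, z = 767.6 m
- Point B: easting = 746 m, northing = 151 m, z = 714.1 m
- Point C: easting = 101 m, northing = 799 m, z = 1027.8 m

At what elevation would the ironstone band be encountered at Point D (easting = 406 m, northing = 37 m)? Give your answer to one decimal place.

631.0 m

Two edge vectors: Point A→Point B = (725, -180, -53.5), Point A→Point C = (80, 468, 260.2).
Normal n = (Point A→Point B) × (Point A→Point C) = (-21798, -192925, 353700).
So ∂z/∂easting = −n_x/n_z = 0.06163 and ∂z/∂northing = −n_y/n_z = 0.54545.
Intercept c from Point A: 767.6 − 1.29 − 180.54 = 585.76.
At (406, 37): z = 25.0 + 20.2 + 585.76 = 631.0 m.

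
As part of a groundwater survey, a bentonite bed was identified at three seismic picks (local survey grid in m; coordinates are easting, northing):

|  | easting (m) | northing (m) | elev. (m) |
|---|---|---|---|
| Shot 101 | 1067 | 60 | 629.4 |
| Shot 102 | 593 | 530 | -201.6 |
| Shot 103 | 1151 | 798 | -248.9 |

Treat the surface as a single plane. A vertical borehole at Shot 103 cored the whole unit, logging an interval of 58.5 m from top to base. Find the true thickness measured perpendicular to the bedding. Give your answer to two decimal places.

Let the plane be z = a·easting + b·northing + c.
Shot 102−Shot 101: −474a + 470b = −831;  Shot 103−Shot 101: 84a + 738b = −878.3.
Solving gives a = 0.51498, b = −1.24872.
|∇z| = √(a²+b²) = 1.35075, so dip δ = arctan(1.35075) = 53.49°.
True thickness = vertical thickness × cos δ = 58.5 × cos 53.49° = 34.81 m.

34.81 m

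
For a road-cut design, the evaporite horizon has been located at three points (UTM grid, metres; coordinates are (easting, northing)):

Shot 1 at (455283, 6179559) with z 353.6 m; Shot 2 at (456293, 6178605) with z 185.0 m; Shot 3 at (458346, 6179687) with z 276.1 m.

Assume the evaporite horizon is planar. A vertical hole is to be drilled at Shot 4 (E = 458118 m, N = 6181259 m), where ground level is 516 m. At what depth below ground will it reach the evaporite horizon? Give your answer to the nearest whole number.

7 m

Let the plane be z = a·E + b·N + c.
Shot 2−Shot 1: 1010a − 954b = −168.6;  Shot 3−Shot 1: 3063a + 128b = −77.5.
Solving gives a = −0.03130247, b = 0.14358963.
Then c = 353.6 − a·455283 − b·6179559 = −872715.48.
At (458118, 6181259): z_contact = −14340.2 + 887564.7 − 872715.48 = 509.0 m.
Depth below ground = 516 − 509.0 = 7 m.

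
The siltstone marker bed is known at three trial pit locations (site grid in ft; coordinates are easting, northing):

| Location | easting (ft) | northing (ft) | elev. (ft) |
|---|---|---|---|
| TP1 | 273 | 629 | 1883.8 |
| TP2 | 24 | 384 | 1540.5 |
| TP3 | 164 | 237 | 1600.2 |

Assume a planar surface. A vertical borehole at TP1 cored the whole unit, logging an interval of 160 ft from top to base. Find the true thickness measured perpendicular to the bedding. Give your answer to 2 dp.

Two edge vectors: TP1→TP2 = (-249, -245, -343.3), TP1→TP3 = (-109, -392, -283.6).
Normal n = (TP1→TP2) × (TP1→TP3) = (-65091.6, -33196.7, 70903).
So ∂z/∂easting = −n_x/n_z = 0.91804 and ∂z/∂northing = −n_y/n_z = 0.46820.
|∇z| = √(a²+b²) = 1.03054, so dip δ = arctan(1.03054) = 45.86°.
True thickness = vertical thickness × cos δ = 160 × cos 45.86° = 111.42 ft.

111.42 ft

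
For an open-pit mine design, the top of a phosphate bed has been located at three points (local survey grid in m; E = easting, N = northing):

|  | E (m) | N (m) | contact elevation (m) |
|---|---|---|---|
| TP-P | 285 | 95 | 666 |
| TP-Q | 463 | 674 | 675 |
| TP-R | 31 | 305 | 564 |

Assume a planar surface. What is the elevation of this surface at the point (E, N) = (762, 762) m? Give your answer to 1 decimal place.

Let the plane be z = a·E + b·N + c.
TP-Q−TP-P: 178a + 579b = 9;  TP-R−TP-P: −254a + 210b = −102.
Solving gives a = 0.33044, b = −0.08604.
Then c = 666 − a·285 − b·95 = 580.00.
At (762, 762): z = 251.8 − 65.6 + 580.00 = 766.2 m.

766.2 m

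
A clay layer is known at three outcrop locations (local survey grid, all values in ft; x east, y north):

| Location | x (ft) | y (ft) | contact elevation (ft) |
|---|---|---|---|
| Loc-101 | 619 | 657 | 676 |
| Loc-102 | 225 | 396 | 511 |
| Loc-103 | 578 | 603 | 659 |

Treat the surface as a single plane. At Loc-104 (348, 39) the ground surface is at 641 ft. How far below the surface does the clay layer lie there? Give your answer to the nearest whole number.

Let the plane be z = a·x + b·y + c.
Loc-102−Loc-101: −394a − 261b = −165;  Loc-103−Loc-101: −41a − 54b = −17.
Solving gives a = 0.42298, b = −0.00634.
Then c = 676 − a·619 − b·657 = 418.34.
At (348, 39): z_contact = 147.2 − 0.2 + 418.34 = 565.3 ft.
Depth below ground = 641 − 565.3 = 76 ft.

76 ft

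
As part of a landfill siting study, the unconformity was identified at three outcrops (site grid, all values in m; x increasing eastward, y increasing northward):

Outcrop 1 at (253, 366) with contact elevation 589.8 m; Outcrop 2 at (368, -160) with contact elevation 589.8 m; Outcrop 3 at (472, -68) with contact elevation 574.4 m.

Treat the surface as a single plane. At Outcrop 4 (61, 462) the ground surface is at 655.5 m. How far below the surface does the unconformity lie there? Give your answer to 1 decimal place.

44.5 m

Let the plane be z = a·x + b·y + c.
Outcrop 2−Outcrop 1: 115a − 526b = 0;  Outcrop 3−Outcrop 1: 219a − 434b = −15.4.
Solving gives a = −0.12408, b = −0.02713.
Then c = 589.8 − a·253 − b·366 = 631.12.
At (61, 462): z_contact = −7.57 − 12.53 + 631.12 = 611.02 m.
Depth below ground = 655.5 − 611.02 = 44.5 m.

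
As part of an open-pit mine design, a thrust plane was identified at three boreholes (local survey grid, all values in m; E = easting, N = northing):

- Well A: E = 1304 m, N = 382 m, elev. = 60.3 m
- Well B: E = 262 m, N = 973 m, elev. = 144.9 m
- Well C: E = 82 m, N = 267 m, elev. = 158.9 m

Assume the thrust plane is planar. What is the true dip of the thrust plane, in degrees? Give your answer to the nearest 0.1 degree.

4.6°

Two edge vectors: Well A→Well B = (-1042, 591, 84.6), Well A→Well C = (-1222, -115, 98.6).
Normal n = (Well A→Well B) × (Well A→Well C) = (68001.6, -640, 842032).
So ∂z/∂E = −n_x/n_z = −0.08076 and ∂z/∂N = −n_y/n_z = 0.00076.
Gradient magnitude |∇z| = √(a² + b²) = √(0.00652 + 0.00000) = 0.08076.
True dip = arctan(0.08076) = 4.6°, dipping toward E (azimuth ≈ 091°).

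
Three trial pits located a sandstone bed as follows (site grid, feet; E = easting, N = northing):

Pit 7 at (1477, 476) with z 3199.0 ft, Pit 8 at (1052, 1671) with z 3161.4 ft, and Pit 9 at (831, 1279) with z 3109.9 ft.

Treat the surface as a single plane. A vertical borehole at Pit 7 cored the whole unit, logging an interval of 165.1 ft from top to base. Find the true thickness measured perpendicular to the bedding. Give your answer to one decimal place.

162.5 ft

Two edge vectors: Pit 7→Pit 8 = (-425, 1195, -37.6), Pit 7→Pit 9 = (-646, 803, -89.1).
Normal n = (Pit 7→Pit 8) × (Pit 7→Pit 9) = (-76281.7, -13577.9, 430695).
So ∂z/∂E = −n_x/n_z = 0.17711 and ∂z/∂N = −n_y/n_z = 0.03153.
|∇z| = √(a²+b²) = 0.17990, so dip δ = arctan(0.17990) = 10.20°.
True thickness = vertical thickness × cos δ = 165.1 × cos 10.20° = 162.5 ft.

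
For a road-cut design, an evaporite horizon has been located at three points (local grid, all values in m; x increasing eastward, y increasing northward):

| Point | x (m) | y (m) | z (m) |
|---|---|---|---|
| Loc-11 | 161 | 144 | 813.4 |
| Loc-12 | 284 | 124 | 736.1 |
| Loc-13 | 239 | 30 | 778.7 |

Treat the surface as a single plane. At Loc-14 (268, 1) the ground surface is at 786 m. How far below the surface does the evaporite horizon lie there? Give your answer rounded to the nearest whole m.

Let the plane be z = a·x + b·y + c.
Loc-12−Loc-11: 123a − 20b = −77.3;  Loc-13−Loc-11: 78a − 114b = −34.7.
Solving gives a = −0.65144, b = −0.14133.
Then c = 813.4 − a·161 − b·144 = 938.63.
At (268, 1): z_contact = −174.6 − 0.1 + 938.63 = 763.9 m.
Depth below ground = 786 − 763.9 = 22 m.

22 m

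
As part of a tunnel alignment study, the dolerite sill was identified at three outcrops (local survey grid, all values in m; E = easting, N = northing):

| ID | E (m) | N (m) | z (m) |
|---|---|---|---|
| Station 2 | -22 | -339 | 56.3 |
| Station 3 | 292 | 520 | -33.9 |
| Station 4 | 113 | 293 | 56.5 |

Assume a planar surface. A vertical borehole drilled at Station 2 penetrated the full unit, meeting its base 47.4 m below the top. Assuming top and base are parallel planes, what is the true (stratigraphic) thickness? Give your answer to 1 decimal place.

38.7 m

Let the plane be z = a·E + b·N + c.
Station 3−Station 2: 314a + 859b = −90.2;  Station 4−Station 2: 135a + 632b = 0.2.
Solving gives a = −0.69321, b = 0.14839.
|∇z| = √(a²+b²) = 0.70892, so dip δ = arctan(0.70892) = 35.33°.
True thickness = vertical thickness × cos δ = 47.4 × cos 35.33° = 38.7 m.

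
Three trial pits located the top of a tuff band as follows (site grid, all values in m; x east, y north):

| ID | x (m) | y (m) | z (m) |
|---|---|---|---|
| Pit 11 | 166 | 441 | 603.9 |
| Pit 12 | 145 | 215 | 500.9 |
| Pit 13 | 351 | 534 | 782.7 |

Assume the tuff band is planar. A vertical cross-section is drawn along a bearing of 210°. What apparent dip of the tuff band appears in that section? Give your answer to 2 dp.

Two edge vectors: Pit 11→Pit 12 = (-21, -226, -103), Pit 11→Pit 13 = (185, 93, 178.8).
Normal n = (Pit 11→Pit 12) × (Pit 11→Pit 13) = (-30829.8, -15300.2, 39857).
So ∂z/∂x = −n_x/n_z = 0.77351 and ∂z/∂y = −n_y/n_z = 0.38388.
Unit vector along 210° is (sin 210°, cos 210°) = (-0.5000, -0.8660).
Slope in that direction = a·(-0.5000) + b·(-0.8660) = −0.71920.
Apparent dip = arctan|0.71920| = 35.72° (true dip is 40.8°, so apparent ≤ true as expected).

35.72°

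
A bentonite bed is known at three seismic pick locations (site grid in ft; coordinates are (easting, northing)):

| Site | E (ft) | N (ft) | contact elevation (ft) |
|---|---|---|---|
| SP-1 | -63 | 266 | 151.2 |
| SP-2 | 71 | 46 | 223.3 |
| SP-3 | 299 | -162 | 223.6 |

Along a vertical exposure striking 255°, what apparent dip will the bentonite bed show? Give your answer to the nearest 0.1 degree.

Two edge vectors: SP-1→SP-2 = (134, -220, 72.1), SP-1→SP-3 = (362, -428, 72.4).
Normal n = (SP-1→SP-2) × (SP-1→SP-3) = (14930.8, 16398.6, 22288).
So ∂z/∂E = −n_x/n_z = −0.66990 and ∂z/∂N = −n_y/n_z = −0.73576.
Unit vector along 255° is (sin 255°, cos 255°) = (-0.9659, -0.2588).
Slope in that direction = a·(-0.9659) + b·(-0.2588) = 0.83751.
Apparent dip = arctan|0.83751| = 39.9° (true dip is 44.9°, so apparent ≤ true as expected).

39.9°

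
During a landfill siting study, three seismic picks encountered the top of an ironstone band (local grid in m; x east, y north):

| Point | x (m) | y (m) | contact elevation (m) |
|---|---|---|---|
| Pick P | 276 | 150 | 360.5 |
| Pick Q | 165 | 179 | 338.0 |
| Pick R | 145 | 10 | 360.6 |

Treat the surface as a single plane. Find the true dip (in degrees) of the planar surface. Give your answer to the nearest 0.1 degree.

Let the plane be z = a·x + b·y + c.
Pick Q−Pick P: −111a + 29b = −22.5;  Pick R−Pick P: −131a − 140b = 0.1.
Solving gives a = 0.16273, b = −0.15299.
Gradient magnitude |∇z| = √(a² + b²) = √(0.02648 + 0.02340) = 0.22335.
True dip = arctan(0.22335) = 12.6°, dipping toward NW (azimuth ≈ 313°).

12.6°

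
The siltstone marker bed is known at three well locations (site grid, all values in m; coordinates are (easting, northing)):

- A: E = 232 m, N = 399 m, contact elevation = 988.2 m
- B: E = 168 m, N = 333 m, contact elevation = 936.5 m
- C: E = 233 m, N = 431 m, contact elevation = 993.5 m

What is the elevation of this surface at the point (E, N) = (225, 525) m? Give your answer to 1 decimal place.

Two edge vectors: A→B = (-64, -66, -51.7), A→C = (1, 32, 5.3).
Normal n = (A→B) × (A→C) = (1304.6, 287.5, -1982).
So ∂z/∂E = −n_x/n_z = 0.65822 and ∂z/∂N = −n_y/n_z = 0.14506.
Intercept c from A: 988.2 − 152.71 − 57.88 = 777.61.
At (225, 525): z = 148.1 + 76.2 + 777.61 = 1001.9 m.

1001.9 m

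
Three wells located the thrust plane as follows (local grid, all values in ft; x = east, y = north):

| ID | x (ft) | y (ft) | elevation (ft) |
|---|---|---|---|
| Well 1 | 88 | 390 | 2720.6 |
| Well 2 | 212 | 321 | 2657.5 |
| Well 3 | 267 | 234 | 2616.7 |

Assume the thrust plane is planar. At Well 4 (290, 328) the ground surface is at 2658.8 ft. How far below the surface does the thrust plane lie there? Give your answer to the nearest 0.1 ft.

Two edge vectors: Well 1→Well 2 = (124, -69, -63.1), Well 1→Well 3 = (179, -156, -103.9).
Normal n = (Well 1→Well 2) × (Well 1→Well 3) = (-2674.5, 1588.7, -6993).
So ∂z/∂x = −n_x/n_z = −0.38245 and ∂z/∂y = −n_y/n_z = 0.22718.
Intercept c from Well 1: 2720.6 + 33.66 − 88.60 = 2665.65.
At (290, 328): z_contact = −110.91 + 74.52 + 2665.65 = 2629.26 ft.
Depth below ground = 2658.8 − 2629.26 = 29.5 ft.

29.5 ft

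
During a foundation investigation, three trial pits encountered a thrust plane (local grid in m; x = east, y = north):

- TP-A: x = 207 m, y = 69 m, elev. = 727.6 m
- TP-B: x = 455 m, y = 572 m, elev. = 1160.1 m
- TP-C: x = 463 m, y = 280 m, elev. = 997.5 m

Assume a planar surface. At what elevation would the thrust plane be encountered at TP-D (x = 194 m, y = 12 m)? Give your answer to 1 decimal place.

Two edge vectors: TP-A→TP-B = (248, 503, 432.5), TP-A→TP-C = (256, 211, 269.9).
Normal n = (TP-A→TP-B) × (TP-A→TP-C) = (44502.2, 43784.8, -76440).
So ∂z/∂x = −n_x/n_z = 0.58218 and ∂z/∂y = −n_y/n_z = 0.57280.
Intercept c from TP-A: 727.6 − 120.51 − 39.52 = 567.56.
At (194, 12): z = 112.9 + 6.9 + 567.56 = 687.4 m.

687.4 m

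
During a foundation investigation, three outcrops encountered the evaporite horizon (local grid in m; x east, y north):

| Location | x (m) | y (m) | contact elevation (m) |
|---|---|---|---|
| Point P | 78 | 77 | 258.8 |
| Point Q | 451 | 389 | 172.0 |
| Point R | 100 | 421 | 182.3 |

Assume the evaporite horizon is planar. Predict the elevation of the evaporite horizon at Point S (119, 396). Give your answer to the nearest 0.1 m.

186.8 m

Let the plane be z = a·x + b·y + c.
Point Q−Point P: 373a + 312b = −86.8;  Point R−Point P: 22a + 344b = −76.5.
Solving gives a = −0.04933, b = −0.21923.
Then c = 258.8 − a·78 − b·77 = 279.53.
At (119, 396): z = −5.9 − 86.8 + 279.53 = 186.8 m.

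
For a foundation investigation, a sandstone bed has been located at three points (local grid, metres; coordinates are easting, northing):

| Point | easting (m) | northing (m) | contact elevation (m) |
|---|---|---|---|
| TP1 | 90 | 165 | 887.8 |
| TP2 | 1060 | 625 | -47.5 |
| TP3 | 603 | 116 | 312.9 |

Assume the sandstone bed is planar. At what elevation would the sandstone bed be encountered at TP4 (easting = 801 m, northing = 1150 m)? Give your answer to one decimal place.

380.1 m

Let the plane be z = a·easting + b·northing + c.
TP2−TP1: 970a + 460b = −935.3;  TP3−TP1: 513a − 49b = −574.9.
Solving gives a = −1.094437, b = 0.274573.
Then c = 887.8 − a·90 − b·165 = 940.99.
At (801, 1150): z = −876.6 + 315.8 + 940.99 = 380.1 m.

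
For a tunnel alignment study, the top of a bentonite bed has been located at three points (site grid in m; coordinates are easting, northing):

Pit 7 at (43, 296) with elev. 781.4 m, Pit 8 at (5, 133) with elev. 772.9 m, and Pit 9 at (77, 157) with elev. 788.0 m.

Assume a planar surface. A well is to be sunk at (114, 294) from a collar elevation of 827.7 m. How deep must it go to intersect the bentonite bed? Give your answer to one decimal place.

Let the plane be z = a·easting + b·northing + c.
Pit 8−Pit 7: −38a − 163b = −8.5;  Pit 9−Pit 7: 34a − 139b = 6.6.
Solving gives a = 0.20855, b = 0.00353.
Then c = 781.4 − a·43 − b·296 = 771.39.
At (114, 294): z_contact = 23.77 + 1.04 + 771.39 = 796.20 m.
Depth below ground = 827.7 − 796.20 = 31.5 m.

31.5 m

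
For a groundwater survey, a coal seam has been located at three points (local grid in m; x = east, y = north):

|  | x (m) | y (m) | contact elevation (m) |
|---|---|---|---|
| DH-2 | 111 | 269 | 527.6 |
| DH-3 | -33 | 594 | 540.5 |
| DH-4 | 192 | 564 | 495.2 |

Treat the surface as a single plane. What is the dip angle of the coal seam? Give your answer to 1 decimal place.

Two edge vectors: DH-2→DH-3 = (-144, 325, 12.9), DH-2→DH-4 = (81, 295, -32.4).
Normal n = (DH-2→DH-3) × (DH-2→DH-4) = (-14335.5, -3620.7, -68805).
So ∂z/∂x = −n_x/n_z = −0.20835 and ∂z/∂y = −n_y/n_z = −0.05262.
Gradient magnitude |∇z| = √(a² + b²) = √(0.04341 + 0.00277) = 0.21489.
True dip = arctan(0.21489) = 12.1°, dipping toward ENE (azimuth ≈ 076°).

12.1°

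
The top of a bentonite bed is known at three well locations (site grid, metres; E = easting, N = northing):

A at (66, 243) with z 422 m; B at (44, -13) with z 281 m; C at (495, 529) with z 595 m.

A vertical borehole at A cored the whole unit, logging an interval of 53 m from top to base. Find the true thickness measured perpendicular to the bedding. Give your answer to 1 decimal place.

46.5 m

Two edge vectors: A→B = (-22, -256, -141), A→C = (429, 286, 173).
Normal n = (A→B) × (A→C) = (-3962, -56683, 103532).
So ∂z/∂E = −n_x/n_z = 0.03827 and ∂z/∂N = −n_y/n_z = 0.54749.
|∇z| = √(a²+b²) = 0.54883, so dip δ = arctan(0.54883) = 28.76°.
True thickness = vertical thickness × cos δ = 53 × cos 28.76° = 46.5 m.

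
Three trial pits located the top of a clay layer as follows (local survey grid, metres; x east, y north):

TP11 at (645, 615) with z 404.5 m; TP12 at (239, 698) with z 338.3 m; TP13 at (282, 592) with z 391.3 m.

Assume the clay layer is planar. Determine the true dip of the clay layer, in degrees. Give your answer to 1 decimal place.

25.5°

Let the plane be z = a·x + b·y + c.
TP12−TP11: −406a + 83b = −66.2;  TP13−TP11: −363a − 23b = −13.2.
Solving gives a = 0.06634, b = −0.47309.
Gradient magnitude |∇z| = √(a² + b²) = √(0.00440 + 0.22381) = 0.47772.
True dip = arctan(0.47772) = 25.5°, dipping toward N (azimuth ≈ 352°).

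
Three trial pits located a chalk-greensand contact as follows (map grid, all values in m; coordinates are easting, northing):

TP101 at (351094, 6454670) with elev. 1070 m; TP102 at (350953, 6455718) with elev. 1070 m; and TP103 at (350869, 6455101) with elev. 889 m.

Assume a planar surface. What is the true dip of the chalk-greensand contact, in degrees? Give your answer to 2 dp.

47.56°

Let the plane be z = a·easting + b·northing + c.
TP102−TP101: −141a + 1048b = 0;  TP103−TP101: −225a + 431b = −181.
Solving gives a = 1.08375, b = 0.14581.
Gradient magnitude |∇z| = √(a² + b²) = √(1.17452 + 0.02126) = 1.09352.
True dip = arctan(1.09352) = 47.56°, dipping toward W (azimuth ≈ 262°).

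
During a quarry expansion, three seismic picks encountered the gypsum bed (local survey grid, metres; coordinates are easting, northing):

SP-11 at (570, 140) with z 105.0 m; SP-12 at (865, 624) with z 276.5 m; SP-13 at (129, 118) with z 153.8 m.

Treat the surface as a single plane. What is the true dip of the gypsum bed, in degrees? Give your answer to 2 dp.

Two edge vectors: SP-11→SP-12 = (295, 484, 171.5), SP-11→SP-13 = (-441, -22, 48.8).
Normal n = (SP-11→SP-12) × (SP-11→SP-13) = (27392.2, -90027.5, 206954).
So ∂z/∂easting = −n_x/n_z = −0.13236 and ∂z/∂northing = −n_y/n_z = 0.43501.
Gradient magnitude |∇z| = √(a² + b²) = √(0.01752 + 0.18924) = 0.45470.
True dip = arctan(0.45470) = 24.45°, dipping toward SSE (azimuth ≈ 163°).

24.45°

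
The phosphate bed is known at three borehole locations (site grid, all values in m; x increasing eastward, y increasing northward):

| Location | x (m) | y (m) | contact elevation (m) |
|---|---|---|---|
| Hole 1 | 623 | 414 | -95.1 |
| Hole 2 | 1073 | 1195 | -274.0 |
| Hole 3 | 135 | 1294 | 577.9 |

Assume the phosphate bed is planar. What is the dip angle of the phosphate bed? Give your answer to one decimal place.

42.7°

Two edge vectors: Hole 1→Hole 2 = (450, 781, -178.9), Hole 1→Hole 3 = (-488, 880, 673).
Normal n = (Hole 1→Hole 2) × (Hole 1→Hole 3) = (683045, -215546.8, 777128).
So ∂z/∂x = −n_x/n_z = −0.87894 and ∂z/∂y = −n_y/n_z = 0.27736.
Gradient magnitude |∇z| = √(a² + b²) = √(0.77253 + 0.07693) = 0.92166.
True dip = arctan(0.92166) = 42.7°, dipping toward ESE (azimuth ≈ 108°).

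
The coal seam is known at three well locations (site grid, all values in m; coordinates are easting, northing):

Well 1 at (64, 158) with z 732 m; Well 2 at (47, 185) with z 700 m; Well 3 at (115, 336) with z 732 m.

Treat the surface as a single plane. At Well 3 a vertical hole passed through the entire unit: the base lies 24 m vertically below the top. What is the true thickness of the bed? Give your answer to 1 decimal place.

14.3 m

Two edge vectors: Well 1→Well 2 = (-17, 27, -32), Well 1→Well 3 = (51, 178, 0).
Normal n = (Well 1→Well 2) × (Well 1→Well 3) = (5696, -1632, -4403).
So ∂z/∂easting = −n_x/n_z = 1.29366 and ∂z/∂northing = −n_y/n_z = −0.37066.
|∇z| = √(a²+b²) = 1.34572, so dip δ = arctan(1.34572) = 53.38°.
True thickness = vertical thickness × cos δ = 24 × cos 53.38° = 14.3 m.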